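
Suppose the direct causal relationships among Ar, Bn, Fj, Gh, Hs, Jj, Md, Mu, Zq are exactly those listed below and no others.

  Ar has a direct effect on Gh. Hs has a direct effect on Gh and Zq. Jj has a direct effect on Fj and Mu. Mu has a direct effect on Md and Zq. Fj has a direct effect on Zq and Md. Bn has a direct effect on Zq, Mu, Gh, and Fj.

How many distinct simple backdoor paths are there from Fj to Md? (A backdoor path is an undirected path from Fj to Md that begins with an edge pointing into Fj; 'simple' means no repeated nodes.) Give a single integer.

A backdoor path from Fj to Md is any simple undirected path whose first edge points into Fj (i.e. leaves Fj via a parent).
Parents of Fj: {Bn, Jj}.
Enumerating:
  P1: Fj <- Jj -> Mu -> Md
  P2: Fj <- Bn -> Gh <- Hs -> Zq <- Mu -> Md
  P3: Fj <- Bn -> Mu -> Md
  P4: Fj <- Bn -> Zq <- Mu -> Md
That exhausts the simple backdoor paths. Count: 4.

4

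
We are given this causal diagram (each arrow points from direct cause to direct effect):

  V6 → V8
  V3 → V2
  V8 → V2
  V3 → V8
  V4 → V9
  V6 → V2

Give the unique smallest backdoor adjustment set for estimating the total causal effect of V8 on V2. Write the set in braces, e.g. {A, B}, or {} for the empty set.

{V3, V6}

Variables eligible for adjustment (non-descendants of V8, excluding V8 and V2): {V3, V4, V6, V9}.
Backdoor paths from V8 to V2:
  P1: V8 <- V6 -> V2
  P2: V8 <- V3 -> V2
The empty set is not sufficient: P1 (V8 <- V6 -> V2) has no collider blocking it and no conditioned non-collider, so it is open.
Try {V3, V6}:
  P1: blocked at fork node V6 ∈ conditioning set.
  P2: blocked at fork node V3 ∈ conditioning set.
{V3, V6} contains no descendant of V8 and blocks every backdoor path.
Every element of {V3, V6} is needed (dropping V3 leaves P2 open; dropping V6 leaves P1 open), so no proper subset is valid.
Among all size-2 subsets of the eligible variables, only {V3, V6} blocks every backdoor path, so it is the unique smallest valid adjustment set.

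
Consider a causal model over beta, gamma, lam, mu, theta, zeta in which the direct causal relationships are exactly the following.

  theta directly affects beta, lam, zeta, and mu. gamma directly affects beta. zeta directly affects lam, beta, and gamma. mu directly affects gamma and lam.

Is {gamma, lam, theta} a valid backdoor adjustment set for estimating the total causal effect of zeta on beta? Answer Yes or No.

Backdoor paths from zeta to beta (paths whose first edge points into zeta):
  P1: zeta <- theta -> mu -> gamma -> beta
  P2: zeta <- theta -> beta
  P3: zeta <- theta -> lam <- mu -> gamma -> beta
Condition 1 (no descendant of zeta in the set): FAILS — gamma and lam are descendants of zeta.
Condition 2 (every backdoor path blocked by {gamma, lam, theta}):
  P1: blocked at fork node theta ∈ conditioning set.
  P2: blocked at fork node theta ∈ conditioning set.
  P3: blocked at fork node theta ∈ conditioning set.
{gamma, lam, theta} does not satisfy the backdoor criterion.

No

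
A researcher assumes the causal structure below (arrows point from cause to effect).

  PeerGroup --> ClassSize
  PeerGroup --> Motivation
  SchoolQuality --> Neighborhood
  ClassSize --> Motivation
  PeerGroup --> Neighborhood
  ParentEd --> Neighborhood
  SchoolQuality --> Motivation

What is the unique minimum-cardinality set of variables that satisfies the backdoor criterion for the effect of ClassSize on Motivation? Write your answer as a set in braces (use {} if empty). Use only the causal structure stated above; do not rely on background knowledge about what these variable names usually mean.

{PeerGroup}

Variables eligible for adjustment (non-descendants of ClassSize, excluding ClassSize and Motivation): {Neighborhood, ParentEd, PeerGroup, SchoolQuality}.
Backdoor paths from ClassSize to Motivation:
  P1: ClassSize <- PeerGroup -> Neighborhood <- SchoolQuality -> Motivation
  P2: ClassSize <- PeerGroup -> Motivation
The empty set is not sufficient: P2 (ClassSize <- PeerGroup -> Motivation) has no collider blocking it and no conditioned non-collider, so it is open.
Try {PeerGroup}:
  P1: blocked at fork node PeerGroup ∈ conditioning set.
  P2: blocked at fork node PeerGroup ∈ conditioning set.
{PeerGroup} contains no descendant of ClassSize and blocks every backdoor path.
No other singleton works — e.g. {SchoolQuality} leaves P2 open — so {PeerGroup} is the unique smallest valid adjustment set.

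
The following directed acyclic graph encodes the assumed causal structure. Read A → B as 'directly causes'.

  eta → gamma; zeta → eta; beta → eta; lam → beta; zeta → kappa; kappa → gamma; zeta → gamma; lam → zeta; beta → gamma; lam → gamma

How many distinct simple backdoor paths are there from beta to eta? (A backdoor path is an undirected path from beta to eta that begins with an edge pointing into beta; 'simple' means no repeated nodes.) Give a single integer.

6

A backdoor path from beta to eta is any simple undirected path whose first edge points into beta (i.e. leaves beta via a parent).
Parents of beta: {lam}.
Enumerating:
  P1: beta <- lam -> zeta -> kappa -> gamma <- eta
  P2: beta <- lam -> zeta -> eta
  P3: beta <- lam -> zeta -> gamma <- eta
  P4: beta <- lam -> gamma <- zeta -> eta
  P5: beta <- lam -> gamma <- kappa <- zeta -> eta
  P6: beta <- lam -> gamma <- eta
That exhausts the simple backdoor paths. Count: 6.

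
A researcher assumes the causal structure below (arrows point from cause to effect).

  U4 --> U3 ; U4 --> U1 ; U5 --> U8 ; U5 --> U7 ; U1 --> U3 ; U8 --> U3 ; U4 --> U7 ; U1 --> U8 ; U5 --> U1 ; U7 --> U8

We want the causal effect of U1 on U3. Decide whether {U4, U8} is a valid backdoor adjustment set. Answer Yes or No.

Backdoor paths from U1 to U3 (paths whose first edge points into U1):
  P1: U1 <- U4 -> U7 <- U5 -> U8 -> U3
  P2: U1 <- U4 -> U7 -> U8 -> U3
  P3: U1 <- U4 -> U3
  P4: U1 <- U5 -> U7 <- U4 -> U3
  P5: U1 <- U5 -> U7 -> U8 -> U3
  P6: U1 <- U5 -> U8 <- U7 <- U4 -> U3
  P7: U1 <- U5 -> U8 -> U3
Condition 1 (no descendant of U1 in the set): FAILS — U8 is a descendant of U1.
Condition 2 (every backdoor path blocked by {U4, U8}):
  P1: blocked at fork node U4 ∈ conditioning set.
  P2: blocked at fork node U4 ∈ conditioning set.
  P3: blocked at fork node U4 ∈ conditioning set.
  P4: blocked at fork node U4 ∈ conditioning set.
  P5: blocked at chain node U8 ∈ conditioning set.
  P6: blocked at fork node U4 ∈ conditioning set.
  P7: blocked at chain node U8 ∈ conditioning set.
{U4, U8} does not satisfy the backdoor criterion.

No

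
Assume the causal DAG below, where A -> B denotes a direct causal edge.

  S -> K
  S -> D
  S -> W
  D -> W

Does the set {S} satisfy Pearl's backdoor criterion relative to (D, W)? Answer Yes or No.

Yes

Backdoor paths from D to W (paths whose first edge points into D):
  P1: D <- S -> W
Condition 1 (no descendant of D in the set): holds — descendants of D are {W}; none are in {S}.
Condition 2 (every backdoor path blocked by {S}):
  P1: blocked at fork node S ∈ conditioning set.
{S} satisfies the backdoor criterion.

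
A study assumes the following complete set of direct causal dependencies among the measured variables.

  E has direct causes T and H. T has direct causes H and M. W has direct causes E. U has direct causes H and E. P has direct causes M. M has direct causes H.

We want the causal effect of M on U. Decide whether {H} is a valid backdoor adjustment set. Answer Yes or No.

Backdoor paths from M to U (paths whose first edge points into M):
  P1: M <- H -> T -> E -> U
  P2: M <- H -> E -> U
  P3: M <- H -> U
Condition 1 (no descendant of M in the set): holds — descendants of M are {E, P, T, U, W}; none are in {H}.
Condition 2 (every backdoor path blocked by {H}):
  P1: blocked at fork node H ∈ conditioning set.
  P2: blocked at fork node H ∈ conditioning set.
  P3: blocked at fork node H ∈ conditioning set.
{H} satisfies the backdoor criterion.

Yes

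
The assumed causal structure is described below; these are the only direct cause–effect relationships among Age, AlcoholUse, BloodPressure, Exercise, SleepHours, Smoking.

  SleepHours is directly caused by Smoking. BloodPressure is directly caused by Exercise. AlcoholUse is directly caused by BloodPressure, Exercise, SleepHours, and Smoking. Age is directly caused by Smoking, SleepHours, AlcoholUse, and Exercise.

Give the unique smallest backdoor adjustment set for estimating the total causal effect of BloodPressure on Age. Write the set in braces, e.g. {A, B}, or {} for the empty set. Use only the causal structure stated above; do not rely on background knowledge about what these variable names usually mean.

{Exercise}

Variables eligible for adjustment (non-descendants of BloodPressure, excluding BloodPressure and Age): {Exercise, SleepHours, Smoking}.
Backdoor paths from BloodPressure to Age:
  P1: BloodPressure <- Exercise -> AlcoholUse <- Smoking -> SleepHours -> Age
  P2: BloodPressure <- Exercise -> AlcoholUse <- Smoking -> Age
  P3: BloodPressure <- Exercise -> AlcoholUse <- SleepHours <- Smoking -> Age
  P4: BloodPressure <- Exercise -> AlcoholUse <- SleepHours -> Age
  P5: BloodPressure <- Exercise -> AlcoholUse -> Age
  P6: BloodPressure <- Exercise -> Age
The empty set is not sufficient: P5 (BloodPressure <- Exercise -> AlcoholUse -> Age) has no collider blocking it and no conditioned non-collider, so it is open.
Try {Exercise}:
  P1: blocked at fork node Exercise ∈ conditioning set.
  P2: blocked at fork node Exercise ∈ conditioning set.
  P3: blocked at fork node Exercise ∈ conditioning set.
  P4: blocked at fork node Exercise ∈ conditioning set.
  P5: blocked at fork node Exercise ∈ conditioning set.
  P6: blocked at fork node Exercise ∈ conditioning set.
{Exercise} contains no descendant of BloodPressure and blocks every backdoor path.
No other singleton works — e.g. {Smoking} leaves P5 open — so {Exercise} is the unique smallest valid adjustment set.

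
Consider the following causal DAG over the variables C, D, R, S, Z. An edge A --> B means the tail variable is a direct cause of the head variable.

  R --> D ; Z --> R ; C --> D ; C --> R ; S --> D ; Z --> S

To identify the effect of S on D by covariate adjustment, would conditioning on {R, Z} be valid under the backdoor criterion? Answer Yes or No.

Backdoor paths from S to D (paths whose first edge points into S):
  P1: S <- Z -> R <- C -> D
  P2: S <- Z -> R -> D
Condition 1 (no descendant of S in the set): holds — descendants of S are {D}; none are in {R, Z}.
Condition 2 (every backdoor path blocked by {R, Z}):
  P1: blocked at fork node Z ∈ conditioning set.
  P2: blocked at fork node Z ∈ conditioning set.
{R, Z} satisfies the backdoor criterion.

Yes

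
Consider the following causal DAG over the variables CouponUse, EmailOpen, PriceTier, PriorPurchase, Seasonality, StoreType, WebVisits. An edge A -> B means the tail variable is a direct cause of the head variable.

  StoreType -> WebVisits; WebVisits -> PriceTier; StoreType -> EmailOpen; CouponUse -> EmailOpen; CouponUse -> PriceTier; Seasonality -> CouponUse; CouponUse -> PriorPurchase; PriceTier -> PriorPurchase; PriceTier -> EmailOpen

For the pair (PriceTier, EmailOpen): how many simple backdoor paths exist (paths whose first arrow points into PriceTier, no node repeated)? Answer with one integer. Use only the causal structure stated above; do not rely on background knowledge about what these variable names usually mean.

A backdoor path from PriceTier to EmailOpen is any simple undirected path whose first edge points into PriceTier (i.e. leaves PriceTier via a parent).
Parents of PriceTier: {CouponUse, WebVisits}.
Enumerating:
  P1: PriceTier <- WebVisits <- StoreType -> EmailOpen
  P2: PriceTier <- CouponUse -> EmailOpen
That exhausts the simple backdoor paths. Count: 2.

2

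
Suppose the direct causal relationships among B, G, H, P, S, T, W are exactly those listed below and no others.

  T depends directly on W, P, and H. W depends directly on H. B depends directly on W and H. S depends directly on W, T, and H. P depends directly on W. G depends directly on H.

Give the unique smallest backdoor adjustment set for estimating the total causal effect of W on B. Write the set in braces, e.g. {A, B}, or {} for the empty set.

{H}

Variables eligible for adjustment (non-descendants of W, excluding W and B): {G, H}.
Backdoor paths from W to B:
  P1: W <- H -> B
The empty set is not sufficient: P1 (W <- H -> B) has no collider blocking it and no conditioned non-collider, so it is open.
Try {H}:
  P1: blocked at fork node H ∈ conditioning set.
{H} contains no descendant of W and blocks every backdoor path.
No other singleton works — e.g. {G} leaves P1 open — so {H} is the unique smallest valid adjustment set.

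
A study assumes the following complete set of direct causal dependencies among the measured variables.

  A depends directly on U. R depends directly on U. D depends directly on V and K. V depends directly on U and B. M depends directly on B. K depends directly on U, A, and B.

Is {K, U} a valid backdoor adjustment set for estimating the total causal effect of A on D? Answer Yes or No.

Backdoor paths from A to D (paths whose first edge points into A):
  P1: A <- U -> V <- B -> K -> D
  P2: A <- U -> V -> D
  P3: A <- U -> K <- B -> V -> D
  P4: A <- U -> K -> D
Condition 1 (no descendant of A in the set): FAILS — K is a descendant of A.
Condition 2 (every backdoor path blocked by {K, U}):
  P1: blocked at fork node U ∈ conditioning set.
  P2: blocked at fork node U ∈ conditioning set.
  P3: blocked at fork node U ∈ conditioning set.
  P4: blocked at fork node U ∈ conditioning set.
{K, U} does not satisfy the backdoor criterion.

No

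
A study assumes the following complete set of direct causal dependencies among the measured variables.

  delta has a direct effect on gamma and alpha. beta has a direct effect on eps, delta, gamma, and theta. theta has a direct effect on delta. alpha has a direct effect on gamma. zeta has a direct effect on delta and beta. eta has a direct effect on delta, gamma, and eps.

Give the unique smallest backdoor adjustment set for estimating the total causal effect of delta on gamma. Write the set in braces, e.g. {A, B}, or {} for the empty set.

{beta, eta}

Variables eligible for adjustment (non-descendants of delta, excluding delta and gamma): {beta, eps, eta, theta, zeta}.
Backdoor paths from delta to gamma:
  P1: delta <- zeta -> beta -> gamma
  P2: delta <- zeta -> beta -> eps <- eta -> gamma
  P3: delta <- beta -> gamma
  P4: delta <- beta -> eps <- eta -> gamma
  P5: delta <- theta <- beta -> gamma
  P6: delta <- theta <- beta -> eps <- eta -> gamma
  P7: delta <- eta -> gamma
  P8: delta <- eta -> eps <- beta -> gamma
The empty set is not sufficient: P1 (delta <- zeta -> beta -> gamma) has no collider blocking it and no conditioned non-collider, so it is open.
Try {beta, eta}:
  P1: blocked at chain node beta ∈ conditioning set.
  P2: blocked at chain node beta ∈ conditioning set.
  P3: blocked at fork node beta ∈ conditioning set.
  P4: blocked at fork node beta ∈ conditioning set.
  P5: blocked at fork node beta ∈ conditioning set.
  P6: blocked at fork node beta ∈ conditioning set.
  P7: blocked at fork node eta ∈ conditioning set.
  P8: blocked at fork node eta ∈ conditioning set.
{beta, eta} contains no descendant of delta and blocks every backdoor path.
Every element of {beta, eta} is needed (dropping beta leaves P1 open; dropping eta leaves P7 open), so no proper subset is valid.
Among all size-2 subsets of the eligible variables, only {beta, eta} blocks every backdoor path, so it is the unique smallest valid adjustment set.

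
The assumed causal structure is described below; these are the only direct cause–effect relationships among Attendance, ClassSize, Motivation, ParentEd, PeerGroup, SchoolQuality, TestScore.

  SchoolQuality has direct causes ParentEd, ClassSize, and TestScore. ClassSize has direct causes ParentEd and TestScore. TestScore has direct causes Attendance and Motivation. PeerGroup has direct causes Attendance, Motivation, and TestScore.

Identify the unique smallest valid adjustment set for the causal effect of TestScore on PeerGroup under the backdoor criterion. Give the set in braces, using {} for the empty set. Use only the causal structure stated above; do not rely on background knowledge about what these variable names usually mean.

{Attendance, Motivation}

Variables eligible for adjustment (non-descendants of TestScore, excluding TestScore and PeerGroup): {Attendance, Motivation, ParentEd}.
Backdoor paths from TestScore to PeerGroup:
  P1: TestScore <- Attendance -> PeerGroup
  P2: TestScore <- Motivation -> PeerGroup
The empty set is not sufficient: P1 (TestScore <- Attendance -> PeerGroup) has no collider blocking it and no conditioned non-collider, so it is open.
Try {Attendance, Motivation}:
  P1: blocked at fork node Attendance ∈ conditioning set.
  P2: blocked at fork node Motivation ∈ conditioning set.
{Attendance, Motivation} contains no descendant of TestScore and blocks every backdoor path.
Every element of {Attendance, Motivation} is needed (dropping Attendance leaves P1 open; dropping Motivation leaves P2 open), so no proper subset is valid.
Among all size-2 subsets of the eligible variables, only {Attendance, Motivation} blocks every backdoor path, so it is the unique smallest valid adjustment set.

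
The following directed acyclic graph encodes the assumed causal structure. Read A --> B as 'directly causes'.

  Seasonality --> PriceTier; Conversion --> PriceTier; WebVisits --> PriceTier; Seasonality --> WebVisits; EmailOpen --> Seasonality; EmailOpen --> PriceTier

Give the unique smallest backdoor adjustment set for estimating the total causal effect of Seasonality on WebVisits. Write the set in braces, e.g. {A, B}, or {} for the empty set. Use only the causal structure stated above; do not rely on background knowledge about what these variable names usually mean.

Variables eligible for adjustment (non-descendants of Seasonality, excluding Seasonality and WebVisits): {Conversion, EmailOpen}.
Backdoor paths from Seasonality to WebVisits:
  P1: Seasonality <- EmailOpen -> PriceTier <- WebVisits
Each backdoor path contains an unconditioned collider, so every path is already blocked with the empty conditioning set:
  P1: blocked at collider PriceTier (neither it nor any descendant is in the conditioning set).
The empty set is therefore the unique smallest valid set.

{}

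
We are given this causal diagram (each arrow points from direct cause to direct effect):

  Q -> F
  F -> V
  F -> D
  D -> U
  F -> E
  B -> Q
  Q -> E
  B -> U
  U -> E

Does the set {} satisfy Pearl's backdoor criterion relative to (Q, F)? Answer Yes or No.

Backdoor paths from Q to F (paths whose first edge points into Q):
  P1: Q <- B -> U <- D <- F
  P2: Q <- B -> U -> E <- F
Condition 1 (no descendant of Q in the set): holds — descendants of Q are {D, E, F, U, V}; none are in {}.
Condition 2 (every backdoor path blocked by {}):
  P1: blocked at collider U (neither it nor any descendant is in the conditioning set).
  P2: blocked at collider E (neither it nor any descendant is in the conditioning set).
{} satisfies the backdoor criterion.

Yes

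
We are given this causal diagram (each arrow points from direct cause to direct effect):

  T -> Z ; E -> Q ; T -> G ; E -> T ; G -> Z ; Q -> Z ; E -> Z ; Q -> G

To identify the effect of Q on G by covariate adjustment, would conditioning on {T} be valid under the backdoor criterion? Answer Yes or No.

Backdoor paths from Q to G (paths whose first edge points into Q):
  P1: Q <- E -> T -> G
  P2: Q <- E -> T -> Z <- G
  P3: Q <- E -> Z <- T -> G
  P4: Q <- E -> Z <- G
Condition 1 (no descendant of Q in the set): holds — descendants of Q are {G, Z}; none are in {T}.
Condition 2 (every backdoor path blocked by {T}):
  P1: blocked at chain node T ∈ conditioning set.
  P2: blocked at chain node T ∈ conditioning set.
  P3: blocked at collider Z (neither it nor any descendant is in the conditioning set).
  P4: blocked at collider Z (neither it nor any descendant is in the conditioning set).
{T} satisfies the backdoor criterion.

Yes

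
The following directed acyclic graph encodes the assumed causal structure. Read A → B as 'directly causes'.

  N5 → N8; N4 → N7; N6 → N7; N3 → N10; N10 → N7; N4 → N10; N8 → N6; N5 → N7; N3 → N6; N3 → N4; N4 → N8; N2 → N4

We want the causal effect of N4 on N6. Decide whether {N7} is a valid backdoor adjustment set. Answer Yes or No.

No

Backdoor paths from N4 to N6 (paths whose first edge points into N4):
  P1: N4 <- N3 -> N10 -> N7 <- N5 -> N8 -> N6
  P2: N4 <- N3 -> N10 -> N7 <- N6
  P3: N4 <- N3 -> N6
Condition 1 (no descendant of N4 in the set): FAILS — N7 is a descendant of N4.
Condition 2 (every backdoor path blocked by {N7}):
  P1: open — collider(s) N7 are conditioned on (or have a conditioned descendant) and no non-collider on the path is in the set.
  P2: open — collider(s) N7 are conditioned on (or have a conditioned descendant) and no non-collider on the path is in the set.
  P3: open — no interior node is in the conditioning set.
{N7} does not satisfy the backdoor criterion.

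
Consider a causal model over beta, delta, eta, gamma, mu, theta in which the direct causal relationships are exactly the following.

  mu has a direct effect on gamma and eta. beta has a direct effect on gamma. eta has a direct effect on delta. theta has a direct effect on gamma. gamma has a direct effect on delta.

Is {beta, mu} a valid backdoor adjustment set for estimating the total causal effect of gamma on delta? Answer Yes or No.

Yes

Backdoor paths from gamma to delta (paths whose first edge points into gamma):
  P1: gamma <- mu -> eta -> delta
Condition 1 (no descendant of gamma in the set): holds — descendants of gamma are {delta}; none are in {beta, mu}.
Condition 2 (every backdoor path blocked by {beta, mu}):
  P1: blocked at fork node mu ∈ conditioning set.
{beta, mu} satisfies the backdoor criterion.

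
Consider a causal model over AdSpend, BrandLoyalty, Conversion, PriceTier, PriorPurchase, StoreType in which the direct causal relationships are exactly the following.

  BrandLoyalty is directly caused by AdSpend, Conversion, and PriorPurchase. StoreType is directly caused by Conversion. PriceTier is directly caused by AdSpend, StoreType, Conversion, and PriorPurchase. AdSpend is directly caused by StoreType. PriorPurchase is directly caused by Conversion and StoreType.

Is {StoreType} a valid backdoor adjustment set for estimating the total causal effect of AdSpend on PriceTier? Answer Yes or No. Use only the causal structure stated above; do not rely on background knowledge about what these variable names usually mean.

Backdoor paths from AdSpend to PriceTier (paths whose first edge points into AdSpend):
  P1: AdSpend <- StoreType <- Conversion -> PriorPurchase -> PriceTier
  P2: AdSpend <- StoreType <- Conversion -> BrandLoyalty <- PriorPurchase -> PriceTier
  P3: AdSpend <- StoreType <- Conversion -> PriceTier
  P4: AdSpend <- StoreType -> PriorPurchase <- Conversion -> PriceTier
  P5: AdSpend <- StoreType -> PriorPurchase -> BrandLoyalty <- Conversion -> PriceTier
  P6: AdSpend <- StoreType -> PriorPurchase -> PriceTier
  P7: AdSpend <- StoreType -> PriceTier
Condition 1 (no descendant of AdSpend in the set): holds — descendants of AdSpend are {BrandLoyalty, PriceTier}; none are in {StoreType}.
Condition 2 (every backdoor path blocked by {StoreType}):
  P1: blocked at chain node StoreType ∈ conditioning set.
  P2: blocked at chain node StoreType ∈ conditioning set.
  P3: blocked at chain node StoreType ∈ conditioning set.
  P4: blocked at fork node StoreType ∈ conditioning set.
  P5: blocked at fork node StoreType ∈ conditioning set.
  P6: blocked at fork node StoreType ∈ conditioning set.
  P7: blocked at fork node StoreType ∈ conditioning set.
{StoreType} satisfies the backdoor criterion.

Yes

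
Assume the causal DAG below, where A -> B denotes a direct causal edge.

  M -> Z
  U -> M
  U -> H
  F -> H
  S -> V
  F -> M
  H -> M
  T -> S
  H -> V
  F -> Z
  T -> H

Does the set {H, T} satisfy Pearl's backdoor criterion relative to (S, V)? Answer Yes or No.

Backdoor paths from S to V (paths whose first edge points into S):
  P1: S <- T -> H -> V
Condition 1 (no descendant of S in the set): holds — descendants of S are {V}; none are in {H, T}.
Condition 2 (every backdoor path blocked by {H, T}):
  P1: blocked at fork node T ∈ conditioning set.
{H, T} satisfies the backdoor criterion.

Yes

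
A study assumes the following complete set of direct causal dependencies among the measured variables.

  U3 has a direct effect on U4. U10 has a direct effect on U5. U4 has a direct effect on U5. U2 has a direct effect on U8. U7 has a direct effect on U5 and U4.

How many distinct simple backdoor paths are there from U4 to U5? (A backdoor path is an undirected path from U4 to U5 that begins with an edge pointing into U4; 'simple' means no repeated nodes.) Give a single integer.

1

A backdoor path from U4 to U5 is any simple undirected path whose first edge points into U4 (i.e. leaves U4 via a parent).
Parents of U4: {U3, U7}.
Enumerating:
  P1: U4 <- U7 -> U5
That exhausts the simple backdoor paths. Count: 1.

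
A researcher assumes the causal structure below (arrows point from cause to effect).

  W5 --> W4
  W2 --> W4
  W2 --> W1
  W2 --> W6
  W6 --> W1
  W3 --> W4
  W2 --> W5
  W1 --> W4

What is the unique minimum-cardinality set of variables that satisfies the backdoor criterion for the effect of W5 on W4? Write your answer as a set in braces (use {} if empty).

Variables eligible for adjustment (non-descendants of W5, excluding W5 and W4): {W1, W2, W3, W6}.
Backdoor paths from W5 to W4:
  P1: W5 <- W2 -> W6 -> W1 -> W4
  P2: W5 <- W2 -> W1 -> W4
  P3: W5 <- W2 -> W4
The empty set is not sufficient: P1 (W5 <- W2 -> W6 -> W1 -> W4) has no collider blocking it and no conditioned non-collider, so it is open.
Try {W2}:
  P1: blocked at fork node W2 ∈ conditioning set.
  P2: blocked at fork node W2 ∈ conditioning set.
  P3: blocked at fork node W2 ∈ conditioning set.
{W2} contains no descendant of W5 and blocks every backdoor path.
No other singleton works — e.g. {W6} leaves P2 open — so {W2} is the unique smallest valid adjustment set.

{W2}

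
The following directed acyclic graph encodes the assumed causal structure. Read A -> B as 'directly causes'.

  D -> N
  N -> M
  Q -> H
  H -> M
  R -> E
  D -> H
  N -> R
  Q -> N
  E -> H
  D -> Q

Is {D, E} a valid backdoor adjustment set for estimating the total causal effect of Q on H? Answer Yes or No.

No

Backdoor paths from Q to H (paths whose first edge points into Q):
  P1: Q <- D -> N -> R -> E -> H
  P2: Q <- D -> N -> M <- H
  P3: Q <- D -> H
Condition 1 (no descendant of Q in the set): FAILS — E is a descendant of Q.
Condition 2 (every backdoor path blocked by {D, E}):
  P1: blocked at fork node D ∈ conditioning set.
  P2: blocked at fork node D ∈ conditioning set.
  P3: blocked at fork node D ∈ conditioning set.
{D, E} does not satisfy the backdoor criterion.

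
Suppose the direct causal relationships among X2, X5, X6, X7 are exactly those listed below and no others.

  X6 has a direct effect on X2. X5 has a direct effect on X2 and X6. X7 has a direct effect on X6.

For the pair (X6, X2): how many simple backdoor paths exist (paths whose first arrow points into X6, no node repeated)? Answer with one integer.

1

A backdoor path from X6 to X2 is any simple undirected path whose first edge points into X6 (i.e. leaves X6 via a parent).
Parents of X6: {X5, X7}.
Enumerating:
  P1: X6 <- X5 -> X2
That exhausts the simple backdoor paths. Count: 1.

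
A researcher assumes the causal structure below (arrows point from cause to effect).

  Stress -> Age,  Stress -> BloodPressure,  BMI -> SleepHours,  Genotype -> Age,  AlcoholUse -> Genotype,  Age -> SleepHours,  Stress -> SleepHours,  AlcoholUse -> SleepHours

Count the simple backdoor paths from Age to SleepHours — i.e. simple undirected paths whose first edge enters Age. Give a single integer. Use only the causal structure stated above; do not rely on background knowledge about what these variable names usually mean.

2

A backdoor path from Age to SleepHours is any simple undirected path whose first edge points into Age (i.e. leaves Age via a parent).
Parents of Age: {Genotype, Stress}.
Enumerating:
  P1: Age <- Stress -> SleepHours
  P2: Age <- Genotype <- AlcoholUse -> SleepHours
That exhausts the simple backdoor paths. Count: 2.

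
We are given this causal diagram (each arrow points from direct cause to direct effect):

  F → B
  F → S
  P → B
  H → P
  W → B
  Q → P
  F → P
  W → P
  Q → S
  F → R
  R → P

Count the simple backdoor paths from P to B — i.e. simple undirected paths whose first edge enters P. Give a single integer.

4

A backdoor path from P to B is any simple undirected path whose first edge points into P (i.e. leaves P via a parent).
Parents of P: {F, H, Q, R, W}.
Enumerating:
  P1: P <- Q -> S <- F -> B
  P2: P <- F -> B
  P3: P <- W -> B
  P4: P <- R <- F -> B
That exhausts the simple backdoor paths. Count: 4.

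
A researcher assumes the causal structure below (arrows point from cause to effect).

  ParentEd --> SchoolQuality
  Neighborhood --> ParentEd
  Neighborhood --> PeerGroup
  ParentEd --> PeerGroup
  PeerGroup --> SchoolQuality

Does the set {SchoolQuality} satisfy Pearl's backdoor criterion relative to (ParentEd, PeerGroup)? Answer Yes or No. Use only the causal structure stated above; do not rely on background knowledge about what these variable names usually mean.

No

Backdoor paths from ParentEd to PeerGroup (paths whose first edge points into ParentEd):
  P1: ParentEd <- Neighborhood -> PeerGroup
Condition 1 (no descendant of ParentEd in the set): FAILS — SchoolQuality is a descendant of ParentEd.
Condition 2 (every backdoor path blocked by {SchoolQuality}):
  P1: open — no interior node is in the conditioning set.
{SchoolQuality} does not satisfy the backdoor criterion.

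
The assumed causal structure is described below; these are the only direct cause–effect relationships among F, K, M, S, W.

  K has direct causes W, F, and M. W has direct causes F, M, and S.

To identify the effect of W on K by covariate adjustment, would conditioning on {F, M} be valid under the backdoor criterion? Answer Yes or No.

Backdoor paths from W to K (paths whose first edge points into W):
  P1: W <- M -> K
  P2: W <- F -> K
Condition 1 (no descendant of W in the set): holds — descendants of W are {K}; none are in {F, M}.
Condition 2 (every backdoor path blocked by {F, M}):
  P1: blocked at fork node M ∈ conditioning set.
  P2: blocked at fork node F ∈ conditioning set.
{F, M} satisfies the backdoor criterion.

Yes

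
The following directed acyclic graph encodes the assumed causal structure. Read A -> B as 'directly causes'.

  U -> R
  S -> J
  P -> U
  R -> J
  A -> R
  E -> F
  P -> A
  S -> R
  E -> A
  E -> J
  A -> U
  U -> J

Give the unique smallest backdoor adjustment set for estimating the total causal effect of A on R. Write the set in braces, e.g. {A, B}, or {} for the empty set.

{P}

Variables eligible for adjustment (non-descendants of A, excluding A and R): {E, F, P, S}.
Backdoor paths from A to R:
  P1: A <- E -> J <- S -> R
  P2: A <- E -> J <- U -> R
  P3: A <- E -> J <- R
  P4: A <- P -> U -> R
  P5: A <- P -> U -> J <- S -> R
  P6: A <- P -> U -> J <- R
The empty set is not sufficient: P4 (A <- P -> U -> R) has no collider blocking it and no conditioned non-collider, so it is open.
Try {P}:
  P1: blocked at collider J (neither it nor any descendant is in the conditioning set).
  P2: blocked at collider J (neither it nor any descendant is in the conditioning set).
  P3: blocked at collider J (neither it nor any descendant is in the conditioning set).
  P4: blocked at fork node P ∈ conditioning set.
  P5: blocked at fork node P ∈ conditioning set.
  P6: blocked at fork node P ∈ conditioning set.
{P} contains no descendant of A and blocks every backdoor path.
No other singleton works — e.g. {E} leaves P4 open — so {P} is the unique smallest valid adjustment set.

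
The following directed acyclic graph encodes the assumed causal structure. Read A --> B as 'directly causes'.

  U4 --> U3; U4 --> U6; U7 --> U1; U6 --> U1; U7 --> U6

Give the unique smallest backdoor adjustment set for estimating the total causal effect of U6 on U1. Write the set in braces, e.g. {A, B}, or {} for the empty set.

{U7}

Variables eligible for adjustment (non-descendants of U6, excluding U6 and U1): {U3, U4, U7}.
Backdoor paths from U6 to U1:
  P1: U6 <- U7 -> U1
The empty set is not sufficient: P1 (U6 <- U7 -> U1) has no collider blocking it and no conditioned non-collider, so it is open.
Try {U7}:
  P1: blocked at fork node U7 ∈ conditioning set.
{U7} contains no descendant of U6 and blocks every backdoor path.
No other singleton works — e.g. {U4} leaves P1 open — so {U7} is the unique smallest valid adjustment set.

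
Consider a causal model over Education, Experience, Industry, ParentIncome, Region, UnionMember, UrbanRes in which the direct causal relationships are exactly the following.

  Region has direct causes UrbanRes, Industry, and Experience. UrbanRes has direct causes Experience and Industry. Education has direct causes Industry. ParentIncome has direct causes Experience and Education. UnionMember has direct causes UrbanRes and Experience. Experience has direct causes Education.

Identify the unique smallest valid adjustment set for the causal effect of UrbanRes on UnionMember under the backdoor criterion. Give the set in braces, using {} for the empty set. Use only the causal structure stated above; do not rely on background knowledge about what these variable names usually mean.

{Experience}

Variables eligible for adjustment (non-descendants of UrbanRes, excluding UrbanRes and UnionMember): {Education, Experience, Industry, ParentIncome}.
Backdoor paths from UrbanRes to UnionMember:
  P1: UrbanRes <- Industry -> Education -> Experience -> UnionMember
  P2: UrbanRes <- Industry -> Education -> ParentIncome <- Experience -> UnionMember
  P3: UrbanRes <- Industry -> Region <- Experience -> UnionMember
  P4: UrbanRes <- Experience -> UnionMember
The empty set is not sufficient: P1 (UrbanRes <- Industry -> Education -> Experience -> UnionMember) has no collider blocking it and no conditioned non-collider, so it is open.
Try {Experience}:
  P1: blocked at chain node Experience ∈ conditioning set.
  P2: blocked at collider ParentIncome (neither it nor any descendant is in the conditioning set).
  P3: blocked at collider Region (neither it nor any descendant is in the conditioning set).
  P4: blocked at fork node Experience ∈ conditioning set.
{Experience} contains no descendant of UrbanRes and blocks every backdoor path.
No other singleton works — e.g. {Industry} leaves P4 open — so {Experience} is the unique smallest valid adjustment set.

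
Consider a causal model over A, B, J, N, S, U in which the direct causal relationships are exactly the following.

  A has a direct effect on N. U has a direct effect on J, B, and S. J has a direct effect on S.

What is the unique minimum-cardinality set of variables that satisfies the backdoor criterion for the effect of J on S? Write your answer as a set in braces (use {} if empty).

{U}

Variables eligible for adjustment (non-descendants of J, excluding J and S): {A, B, N, U}.
Backdoor paths from J to S:
  P1: J <- U -> S
The empty set is not sufficient: P1 (J <- U -> S) has no collider blocking it and no conditioned non-collider, so it is open.
Try {U}:
  P1: blocked at fork node U ∈ conditioning set.
{U} contains no descendant of J and blocks every backdoor path.
No other singleton works — e.g. {A} leaves P1 open — so {U} is the unique smallest valid adjustment set.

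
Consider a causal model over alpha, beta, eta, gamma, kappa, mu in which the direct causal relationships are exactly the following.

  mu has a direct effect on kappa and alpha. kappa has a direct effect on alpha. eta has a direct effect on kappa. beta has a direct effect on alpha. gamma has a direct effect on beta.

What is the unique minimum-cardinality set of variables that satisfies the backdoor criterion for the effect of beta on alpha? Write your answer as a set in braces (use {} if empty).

{}

Variables eligible for adjustment (non-descendants of beta, excluding beta and alpha): {eta, gamma, kappa, mu}.
Backdoor paths from beta to alpha:
  (none)
With no backdoor paths the empty set already satisfies the criterion, and it is trivially minimal.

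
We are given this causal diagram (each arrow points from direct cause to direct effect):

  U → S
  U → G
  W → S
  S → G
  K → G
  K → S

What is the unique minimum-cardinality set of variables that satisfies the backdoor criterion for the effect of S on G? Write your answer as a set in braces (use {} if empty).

{K, U}

Variables eligible for adjustment (non-descendants of S, excluding S and G): {K, U, W}.
Backdoor paths from S to G:
  P1: S <- K -> G
  P2: S <- U -> G
The empty set is not sufficient: P1 (S <- K -> G) has no collider blocking it and no conditioned non-collider, so it is open.
Try {K, U}:
  P1: blocked at fork node K ∈ conditioning set.
  P2: blocked at fork node U ∈ conditioning set.
{K, U} contains no descendant of S and blocks every backdoor path.
Every element of {K, U} is needed (dropping K leaves P1 open; dropping U leaves P2 open), so no proper subset is valid.
Among all size-2 subsets of the eligible variables, only {K, U} blocks every backdoor path, so it is the unique smallest valid adjustment set.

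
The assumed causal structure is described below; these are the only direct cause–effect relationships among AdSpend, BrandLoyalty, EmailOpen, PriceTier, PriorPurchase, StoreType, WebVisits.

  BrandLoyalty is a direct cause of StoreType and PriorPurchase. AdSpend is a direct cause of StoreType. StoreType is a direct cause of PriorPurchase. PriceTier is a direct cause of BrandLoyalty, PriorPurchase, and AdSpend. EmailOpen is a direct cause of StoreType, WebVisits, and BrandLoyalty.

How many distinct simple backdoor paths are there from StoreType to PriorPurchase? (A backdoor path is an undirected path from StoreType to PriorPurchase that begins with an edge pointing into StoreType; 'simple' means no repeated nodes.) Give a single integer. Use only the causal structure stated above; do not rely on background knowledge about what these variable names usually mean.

6

A backdoor path from StoreType to PriorPurchase is any simple undirected path whose first edge points into StoreType (i.e. leaves StoreType via a parent).
Parents of StoreType: {AdSpend, BrandLoyalty, EmailOpen}.
Enumerating:
  P1: StoreType <- EmailOpen -> BrandLoyalty <- PriceTier -> PriorPurchase
  P2: StoreType <- EmailOpen -> BrandLoyalty -> PriorPurchase
  P3: StoreType <- BrandLoyalty <- PriceTier -> PriorPurchase
  P4: StoreType <- BrandLoyalty -> PriorPurchase
  P5: StoreType <- AdSpend <- PriceTier -> BrandLoyalty -> PriorPurchase
  P6: StoreType <- AdSpend <- PriceTier -> PriorPurchase
That exhausts the simple backdoor paths. Count: 6.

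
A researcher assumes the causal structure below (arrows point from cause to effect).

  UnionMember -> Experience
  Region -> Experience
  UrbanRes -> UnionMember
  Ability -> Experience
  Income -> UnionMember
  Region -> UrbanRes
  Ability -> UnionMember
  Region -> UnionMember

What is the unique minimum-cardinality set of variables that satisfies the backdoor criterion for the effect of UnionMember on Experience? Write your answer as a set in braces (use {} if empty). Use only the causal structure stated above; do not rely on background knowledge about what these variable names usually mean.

{Ability, Region}

Variables eligible for adjustment (non-descendants of UnionMember, excluding UnionMember and Experience): {Ability, Income, Region, UrbanRes}.
Backdoor paths from UnionMember to Experience:
  P1: UnionMember <- Ability -> Experience
  P2: UnionMember <- Region -> Experience
  P3: UnionMember <- UrbanRes <- Region -> Experience
The empty set is not sufficient: P1 (UnionMember <- Ability -> Experience) has no collider blocking it and no conditioned non-collider, so it is open.
Try {Ability, Region}:
  P1: blocked at fork node Ability ∈ conditioning set.
  P2: blocked at fork node Region ∈ conditioning set.
  P3: blocked at fork node Region ∈ conditioning set.
{Ability, Region} contains no descendant of UnionMember and blocks every backdoor path.
Every element of {Ability, Region} is needed (dropping Ability leaves P1 open; dropping Region leaves P2 open), so no proper subset is valid.
Among all size-2 subsets of the eligible variables, only {Ability, Region} blocks every backdoor path, so it is the unique smallest valid adjustment set.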